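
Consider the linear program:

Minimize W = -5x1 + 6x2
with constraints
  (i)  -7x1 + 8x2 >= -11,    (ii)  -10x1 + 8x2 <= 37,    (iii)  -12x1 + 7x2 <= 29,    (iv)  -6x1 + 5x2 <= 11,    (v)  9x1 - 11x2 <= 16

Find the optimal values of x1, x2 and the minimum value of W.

x1 = -7/5, x2 = -13/5, minimum W = -43/5

The feasible region is unbounded (it extends along (8, 7), (5, 6)), but W strictly increases along every unbounded feasible direction, so there is no improving ray and the minimum is attained at a vertex.

The optimum lies where -7x1 + 8x2 = -11 and 9x1 - 11x2 = 16.
Solving simultaneously gives x1 = -7/5, x2 = -13/5.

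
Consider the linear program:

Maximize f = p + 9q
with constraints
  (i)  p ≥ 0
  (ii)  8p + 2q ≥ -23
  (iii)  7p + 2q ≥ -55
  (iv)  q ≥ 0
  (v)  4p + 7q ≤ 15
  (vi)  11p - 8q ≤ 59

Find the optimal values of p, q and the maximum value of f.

Vertices and f = p + 9q:
  (0, 0) → f = 0
  (0, 15/7) → f = 135/7
  (15/4, 0) → f = 15/4

The optimum lies where p = 0 and 4p + 7q = 15.
Solving simultaneously gives p = 0, q = 15/7.

p = 0, q = 15/7, maximum f = 135/7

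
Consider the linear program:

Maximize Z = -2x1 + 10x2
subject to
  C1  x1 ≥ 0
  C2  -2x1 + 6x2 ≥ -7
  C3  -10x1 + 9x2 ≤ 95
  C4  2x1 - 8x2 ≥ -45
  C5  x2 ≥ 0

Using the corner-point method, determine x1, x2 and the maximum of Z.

Vertices and Z = -2x1 + 10x2:
  (0, 45/8) → Z = 225/4
  (0, 0) → Z = 0
  (163/2, 26) → Z = 97
  (7/2, 0) → Z = -7

The binding constraints are -2x1 + 6x2 = -7 and 2x1 - 8x2 = -45.
Solving simultaneously gives x1 = 163/2, x2 = 26.

x1 = 163/2, x2 = 26, maximum Z = 97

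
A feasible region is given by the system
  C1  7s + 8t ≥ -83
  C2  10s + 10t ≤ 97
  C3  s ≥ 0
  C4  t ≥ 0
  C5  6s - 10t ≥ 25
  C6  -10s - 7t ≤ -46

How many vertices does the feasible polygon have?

The feasible vertices (each the meet of two boundaries and inside every other half-plane) are:
  (97/10, 0)
  (61/8, 83/40)
  (23/5, 0)
  (635/142, 13/71)

4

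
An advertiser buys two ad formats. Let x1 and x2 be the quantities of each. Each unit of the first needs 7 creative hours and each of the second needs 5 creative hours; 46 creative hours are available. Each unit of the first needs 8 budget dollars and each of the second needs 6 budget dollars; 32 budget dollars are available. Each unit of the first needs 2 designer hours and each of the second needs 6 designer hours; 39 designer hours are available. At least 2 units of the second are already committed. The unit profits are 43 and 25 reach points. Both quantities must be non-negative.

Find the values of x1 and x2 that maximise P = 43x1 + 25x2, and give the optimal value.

Feasible corners and P = 43x1 + 25x2:
  (0, 16/3) → P = 400/3
  (0, 2) → P = 50
  (5/2, 2) → P = 315/2

The optimum lies where 8x1 + 6x2 = 32 and x2 = 2.
Solving simultaneously gives x1 = 5/2, x2 = 2.

x1 = 5/2, x2 = 2, maximum P = 315/2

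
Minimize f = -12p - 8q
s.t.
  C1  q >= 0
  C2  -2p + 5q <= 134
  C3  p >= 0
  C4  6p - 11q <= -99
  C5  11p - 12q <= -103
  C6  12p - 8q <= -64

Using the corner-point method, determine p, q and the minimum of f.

Extreme points and f = -12p - 8q:
  (0, 134/5) → f = -1072/5
  (188/11, 370/11) → f = -5216/11
  (0, 9) → f = -72
  (22/21, 67/7) → f = -624/7

p = 188/11, q = 370/11, minimum f = -5216/11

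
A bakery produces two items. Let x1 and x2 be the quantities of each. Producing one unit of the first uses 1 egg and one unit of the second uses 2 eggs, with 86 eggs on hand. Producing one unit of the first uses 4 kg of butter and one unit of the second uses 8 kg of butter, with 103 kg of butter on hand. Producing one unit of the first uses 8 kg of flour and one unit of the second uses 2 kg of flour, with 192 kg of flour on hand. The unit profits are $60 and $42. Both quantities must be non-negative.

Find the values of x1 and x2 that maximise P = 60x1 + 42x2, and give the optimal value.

Feasible corners and P = 60x1 + 42x2:
  (0, 0) → P = 0
  (0, 103/8) → P = 2163/4
  (24, 0) → P = 1440
  (95/4, 1) → P = 1467

x1 = 95/4, x2 = 1, maximum P = 1467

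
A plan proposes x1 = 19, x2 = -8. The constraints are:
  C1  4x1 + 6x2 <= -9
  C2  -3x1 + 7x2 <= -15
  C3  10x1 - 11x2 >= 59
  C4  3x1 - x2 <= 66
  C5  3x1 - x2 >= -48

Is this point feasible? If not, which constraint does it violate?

not feasible — violates C1

Constraint C1: 4x1 + 6x2 = 28, which is not ≤ -9. All other constraints are satisfied.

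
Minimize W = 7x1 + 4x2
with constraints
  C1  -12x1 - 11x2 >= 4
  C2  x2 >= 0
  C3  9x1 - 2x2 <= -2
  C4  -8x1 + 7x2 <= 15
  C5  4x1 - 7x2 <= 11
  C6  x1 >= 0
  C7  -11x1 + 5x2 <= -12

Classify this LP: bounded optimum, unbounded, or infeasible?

infeasible

The boundaries x1 = 0 and -11x1 + 5x2 = -12 meet at (0, -12/5), but that point violates x2 ≥ 0. Every candidate vertex is excluded by some other constraint, so the feasible region is empty.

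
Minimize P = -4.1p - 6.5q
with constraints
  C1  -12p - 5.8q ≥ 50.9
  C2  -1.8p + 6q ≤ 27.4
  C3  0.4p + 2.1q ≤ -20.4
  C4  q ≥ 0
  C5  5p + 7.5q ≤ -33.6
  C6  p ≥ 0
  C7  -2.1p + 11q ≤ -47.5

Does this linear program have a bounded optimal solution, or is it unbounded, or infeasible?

infeasible

The boundaries -12p - 5.8q = 50.9 and 0.4p + 2.1q = -20.4 meet at (1143/2288, -5611/572), but that point violates q ≥ 0. Every candidate vertex is excluded by some other constraint, so the feasible region is empty.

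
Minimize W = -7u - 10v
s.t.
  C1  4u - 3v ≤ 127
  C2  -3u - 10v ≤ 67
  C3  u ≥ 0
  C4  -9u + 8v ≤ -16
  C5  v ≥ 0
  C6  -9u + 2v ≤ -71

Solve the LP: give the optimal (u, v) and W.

Feasible corners and W = -7u - 10v:
  (968/5, 1079/5) → W = -17566/5
  (127/4, 0) → W = -889/4
  (268/27, 55/6) → W = -4351/27
  (71/9, 0) → W = -497/9

u = 968/5, v = 1079/5, minimum W = -17566/5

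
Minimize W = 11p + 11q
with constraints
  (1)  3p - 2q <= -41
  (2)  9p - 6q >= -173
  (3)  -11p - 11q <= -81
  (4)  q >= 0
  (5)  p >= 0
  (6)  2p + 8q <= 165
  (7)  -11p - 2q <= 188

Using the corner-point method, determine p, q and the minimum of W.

The binding constraints are 3p - 2q = -41 and p = 0.
Solving simultaneously gives p = 0, q = 41/2.

p = 0, q = 41/2, minimum W = 451/2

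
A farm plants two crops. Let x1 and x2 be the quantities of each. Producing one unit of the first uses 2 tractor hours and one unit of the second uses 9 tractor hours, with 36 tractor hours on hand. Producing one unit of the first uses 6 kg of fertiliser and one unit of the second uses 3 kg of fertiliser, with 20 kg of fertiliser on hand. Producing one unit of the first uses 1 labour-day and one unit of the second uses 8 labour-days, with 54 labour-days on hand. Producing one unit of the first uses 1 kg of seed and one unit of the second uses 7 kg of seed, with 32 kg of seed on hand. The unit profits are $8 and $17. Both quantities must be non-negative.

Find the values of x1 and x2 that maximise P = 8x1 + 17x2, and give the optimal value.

The optimum lies where 2x1 + 9x2 = 36 and 6x1 + 3x2 = 20.
Solving simultaneously gives x1 = 3/2, x2 = 11/3.

x1 = 3/2, x2 = 11/3, maximum P = 223/3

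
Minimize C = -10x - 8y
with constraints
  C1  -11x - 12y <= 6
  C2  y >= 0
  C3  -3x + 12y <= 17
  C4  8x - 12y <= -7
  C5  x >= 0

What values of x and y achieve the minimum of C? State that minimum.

Vertices and C = -10x - 8y:
  (2, 23/12) → C = -106/3
  (0, 17/12) → C = -34/3
  (0, 7/12) → C = -14/3

At the optimal vertex, -3x + 12y = 17 and 8x - 12y = -7.
Solving simultaneously gives x = 2, y = 23/12.

x = 2, y = 23/12, minimum C = -106/3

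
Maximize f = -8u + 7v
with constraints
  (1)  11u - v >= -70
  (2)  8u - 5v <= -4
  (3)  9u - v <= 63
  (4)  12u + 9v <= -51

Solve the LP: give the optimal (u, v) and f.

u = -227/37, v = 93/37, maximum f = 2467/37

The binding constraints are 11u - v = -70 and 12u + 9v = -51.
Solving simultaneously gives u = -227/37, v = 93/37.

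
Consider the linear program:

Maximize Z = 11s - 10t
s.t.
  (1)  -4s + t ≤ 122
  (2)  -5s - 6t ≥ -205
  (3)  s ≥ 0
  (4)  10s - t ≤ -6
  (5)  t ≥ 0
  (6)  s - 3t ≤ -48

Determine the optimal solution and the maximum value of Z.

Feasible corners and Z = 11s - 10t:
  (0, 205/6) → Z = -1025/3
  (13/5, 32) → Z = -1457/5
  (0, 16) → Z = -160
  (30/29, 474/29) → Z = -4410/29

At the optimal vertex, 10s - t = -6 and s - 3t = -48.
Solving simultaneously gives s = 30/29, t = 474/29.

s = 30/29, t = 474/29, maximum Z = -4410/29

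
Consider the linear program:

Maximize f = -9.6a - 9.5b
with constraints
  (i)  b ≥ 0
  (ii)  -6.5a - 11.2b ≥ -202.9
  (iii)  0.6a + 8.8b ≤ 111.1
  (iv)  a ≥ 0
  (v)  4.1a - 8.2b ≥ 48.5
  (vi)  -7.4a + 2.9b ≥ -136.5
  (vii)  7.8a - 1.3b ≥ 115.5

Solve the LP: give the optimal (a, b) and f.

Corner points and f = -9.6a - 9.5b:
  (1365/74, 0) → f = -6552/37
  (385/26, 0) → f = -1848/13
  (97865/4879, 20075/4879) → f = -322919/1394
  (88405/5863, 9525/5863) → f = -1878351/11726

The binding constraints are b = 0 and 7.8a - 1.3b = 115.5.
Solving simultaneously gives a = 385/26, b = 0.

a = 385/26, b = 0, maximum f = -1848/13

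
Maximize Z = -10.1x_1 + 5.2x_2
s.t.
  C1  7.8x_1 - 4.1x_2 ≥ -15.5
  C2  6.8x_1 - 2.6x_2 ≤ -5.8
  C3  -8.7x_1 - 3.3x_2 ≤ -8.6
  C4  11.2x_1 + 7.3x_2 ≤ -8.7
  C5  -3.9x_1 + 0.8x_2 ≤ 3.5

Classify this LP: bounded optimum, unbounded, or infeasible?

infeasible

The boundaries 7.8x_1 - 4.1x_2 = -15.5 and 6.8x_1 - 2.6x_2 = -5.8 meet at (413/190, 752/95), but that point violates 11.2x_1 + 7.3x_2 ≤ -8.7. Every candidate vertex is excluded by some other constraint, so the feasible region is empty.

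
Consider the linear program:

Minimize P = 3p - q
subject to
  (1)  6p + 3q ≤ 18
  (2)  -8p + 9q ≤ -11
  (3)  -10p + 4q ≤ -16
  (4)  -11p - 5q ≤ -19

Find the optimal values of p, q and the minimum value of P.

p = 78/47, q = 7/47, minimum P = 227/47

Feasible corners and P = 3p - q:
  (5/2, 1) → P = 13/2
  (50/29, 9/29) → P = 141/29
  (78/47, 7/47) → P = 227/47
The feasible region is unbounded (it extends along (5, -11), (1, -2)), but P strictly increases along every unbounded feasible direction, so there is no improving ray and the minimum is attained at a vertex.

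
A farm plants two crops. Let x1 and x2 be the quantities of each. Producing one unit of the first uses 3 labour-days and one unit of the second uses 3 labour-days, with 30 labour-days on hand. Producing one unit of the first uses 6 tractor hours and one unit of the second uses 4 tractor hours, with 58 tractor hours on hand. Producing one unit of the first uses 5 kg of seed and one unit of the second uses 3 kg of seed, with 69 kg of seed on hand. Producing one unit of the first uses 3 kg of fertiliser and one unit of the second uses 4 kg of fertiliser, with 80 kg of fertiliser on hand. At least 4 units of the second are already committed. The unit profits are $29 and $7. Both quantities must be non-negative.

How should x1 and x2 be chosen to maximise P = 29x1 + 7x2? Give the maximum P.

x1 = 6, x2 = 4, maximum P = 202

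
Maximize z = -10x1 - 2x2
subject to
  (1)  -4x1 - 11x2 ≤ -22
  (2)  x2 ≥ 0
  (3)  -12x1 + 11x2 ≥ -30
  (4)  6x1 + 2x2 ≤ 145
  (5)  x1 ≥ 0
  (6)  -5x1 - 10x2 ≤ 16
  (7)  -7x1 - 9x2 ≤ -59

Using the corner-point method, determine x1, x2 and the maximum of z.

x1 = 0, x2 = 59/9, maximum z = -118/9

Vertices and z = -10x1 - 2x2:
  (331/18, 52/3) → z = -1967/9
  (919/185, 498/185) → z = -10186/185
  (0, 145/2) → z = -145
  (0, 59/9) → z = -118/9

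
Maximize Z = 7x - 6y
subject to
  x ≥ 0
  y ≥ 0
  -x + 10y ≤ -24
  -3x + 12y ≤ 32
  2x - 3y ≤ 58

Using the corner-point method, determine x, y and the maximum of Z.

x = 508/17, y = 10/17, maximum Z = 3496/17

The optimum lies where -x + 10y = -24 and 2x - 3y = 58.
Solving simultaneously gives x = 508/17, y = 10/17.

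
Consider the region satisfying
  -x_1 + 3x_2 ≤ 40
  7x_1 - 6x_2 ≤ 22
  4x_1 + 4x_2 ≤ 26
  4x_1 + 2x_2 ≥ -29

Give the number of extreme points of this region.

Of the 6 pairwise boundary intersections, those satisfying every inequality are:
  (-41/8, 93/8)
  (-167/14, 131/14)
  (61/13, 47/26)
  (-65/19, -291/38)

4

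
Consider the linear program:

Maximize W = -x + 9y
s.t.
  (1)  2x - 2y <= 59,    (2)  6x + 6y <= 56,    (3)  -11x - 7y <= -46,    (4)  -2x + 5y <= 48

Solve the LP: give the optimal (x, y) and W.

x = -4/21, y = 200/21, maximum W = 1804/21

Corner points and W = -x + 9y:
  (233/12, -121/12) → W = -661/6
  (505/36, -557/36) → W = -2759/18
  (-4/21, 200/21) → W = 1804/21
  (-106/69, 620/69) → W = 5686/69

The binding constraints are 6x + 6y = 56 and -2x + 5y = 48.
Solving simultaneously gives x = -4/21, y = 200/21.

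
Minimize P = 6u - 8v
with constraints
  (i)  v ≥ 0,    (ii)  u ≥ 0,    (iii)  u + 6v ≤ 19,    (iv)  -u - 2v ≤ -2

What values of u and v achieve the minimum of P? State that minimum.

u = 0, v = 19/6, minimum P = -76/3

Corner points and P = 6u - 8v:
  (19, 0) → P = 114
  (2, 0) → P = 12
  (0, 19/6) → P = -76/3
  (0, 1) → P = -8

The optimum lies where u = 0 and u + 6v = 19.
Solving simultaneously gives u = 0, v = 19/6.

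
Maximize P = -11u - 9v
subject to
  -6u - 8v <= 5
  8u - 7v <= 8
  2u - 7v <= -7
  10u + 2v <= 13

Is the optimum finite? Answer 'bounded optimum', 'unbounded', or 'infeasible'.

unbounded

From the feasible point (-91/58, 16/29), moving in the direction (-8, 6) keeps every constraint satisfied while P increases without bound.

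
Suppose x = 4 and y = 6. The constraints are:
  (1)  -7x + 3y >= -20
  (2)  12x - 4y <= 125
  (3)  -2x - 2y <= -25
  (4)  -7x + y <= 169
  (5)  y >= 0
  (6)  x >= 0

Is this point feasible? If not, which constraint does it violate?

not feasible — violates (3)

Constraint (3): -2x - 2y = -20, which is not ≤ -25. All other constraints are satisfied.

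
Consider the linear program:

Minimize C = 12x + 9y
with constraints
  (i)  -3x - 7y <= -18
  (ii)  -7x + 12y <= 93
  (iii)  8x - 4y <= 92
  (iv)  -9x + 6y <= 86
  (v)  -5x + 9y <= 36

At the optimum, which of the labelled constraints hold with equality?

Vertices and C = 12x + 9y:
  (179/17, -33/17) → C = 1851/17
  (-45/31, 99/31) → C = 351/31
  (243/13, 187/13) → C = 4599/13

The minimum is at (-45/31, 99/31). Substituting into each constraint, equality holds for (i) and (v); the remaining constraints have slack.

(i) and (v)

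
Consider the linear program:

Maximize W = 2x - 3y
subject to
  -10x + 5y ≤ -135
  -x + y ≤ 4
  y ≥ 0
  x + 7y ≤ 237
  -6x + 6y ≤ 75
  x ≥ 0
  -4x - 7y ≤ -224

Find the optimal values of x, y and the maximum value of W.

Vertices and W = 2x - 3y:
  (142/5, 149/5) → W = -163/5
  (413/18, 170/9) → W = -97/9
  (237, 0) → W = 474
  (56, 0) → W = 112

At the optimal vertex, y = 0 and x + 7y = 237.
Solving simultaneously gives x = 237, y = 0.

x = 237, y = 0, maximum W = 474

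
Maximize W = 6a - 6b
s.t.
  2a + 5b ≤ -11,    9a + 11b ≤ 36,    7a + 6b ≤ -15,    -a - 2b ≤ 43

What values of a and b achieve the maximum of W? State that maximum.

a = 57/2, b = -143/4, maximum W = 771/2

Corner points and W = 6a - 6b:
  (-9/23, -47/23) → W = 228/23
  (-193, 75) → W = -1608
  (57/2, -143/4) → W = 771/2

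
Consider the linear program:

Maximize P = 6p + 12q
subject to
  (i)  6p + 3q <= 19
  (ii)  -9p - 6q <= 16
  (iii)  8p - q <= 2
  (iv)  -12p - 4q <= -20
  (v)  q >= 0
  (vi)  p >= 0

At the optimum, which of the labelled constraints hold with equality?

Vertices and P = 6p + 12q:
  (5/6, 14/3) → P = 61
  (0, 19/3) → P = 76
  (7/11, 34/11) → P = 450/11
  (0, 5) → P = 60

The maximum is at (0, 19/3). Substituting into each constraint, equality holds for (i) and (vi); the remaining constraints have slack.

(i) and (vi)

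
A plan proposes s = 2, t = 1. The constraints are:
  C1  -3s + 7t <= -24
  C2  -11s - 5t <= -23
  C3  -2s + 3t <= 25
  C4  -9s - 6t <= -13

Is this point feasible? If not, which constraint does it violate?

not feasible — violates C1

Constraint C1: -3s + 7t = 1, which is not ≤ -24. All other constraints are satisfied.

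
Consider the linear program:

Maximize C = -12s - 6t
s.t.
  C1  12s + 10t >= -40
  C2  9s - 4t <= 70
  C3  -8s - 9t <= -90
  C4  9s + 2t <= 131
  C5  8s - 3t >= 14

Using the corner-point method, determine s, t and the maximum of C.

s = 33/8, t = 19/3, maximum C = -175/2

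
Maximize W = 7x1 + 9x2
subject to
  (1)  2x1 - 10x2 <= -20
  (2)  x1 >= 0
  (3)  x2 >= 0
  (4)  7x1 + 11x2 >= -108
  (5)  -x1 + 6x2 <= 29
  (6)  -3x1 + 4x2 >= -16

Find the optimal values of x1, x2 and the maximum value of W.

Extreme points and W = 7x1 + 9x2:
  (0, 2) → W = 18
  (120/11, 46/11) → W = 114
  (0, 29/6) → W = 87/2
  (106/7, 103/14) → W = 2411/14

x1 = 106/7, x2 = 103/14, maximum W = 2411/14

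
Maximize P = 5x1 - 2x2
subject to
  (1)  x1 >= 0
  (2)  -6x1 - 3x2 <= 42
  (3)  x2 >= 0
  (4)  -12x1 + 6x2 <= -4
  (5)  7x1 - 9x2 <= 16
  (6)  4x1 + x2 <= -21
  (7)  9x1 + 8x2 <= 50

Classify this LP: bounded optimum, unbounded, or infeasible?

The boundaries x2 = 0 and -12x1 + 6x2 = -4 meet at (1/3, 0), but that point violates 4x1 + x2 ≤ -21. Every candidate vertex is excluded by some other constraint, so the feasible region is empty.

infeasible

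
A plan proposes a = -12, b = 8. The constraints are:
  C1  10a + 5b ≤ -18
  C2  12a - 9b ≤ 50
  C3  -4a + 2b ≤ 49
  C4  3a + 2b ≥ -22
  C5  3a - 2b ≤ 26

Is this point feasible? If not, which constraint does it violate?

not feasible — violates C3

Constraint C3: -4a + 2b = 64, which is not ≤ 49. All other constraints are satisfied.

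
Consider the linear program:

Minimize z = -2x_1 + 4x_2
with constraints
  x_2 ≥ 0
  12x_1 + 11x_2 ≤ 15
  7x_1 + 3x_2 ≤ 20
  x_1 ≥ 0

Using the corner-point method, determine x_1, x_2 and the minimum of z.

x_1 = 5/4, x_2 = 0, minimum z = -5/2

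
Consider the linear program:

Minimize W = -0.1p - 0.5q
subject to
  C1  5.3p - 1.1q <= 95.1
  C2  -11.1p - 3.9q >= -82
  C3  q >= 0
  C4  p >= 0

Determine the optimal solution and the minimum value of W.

p = 0, q = 820/39, minimum W = -410/39

Extreme points and W = -0.1p - 0.5q:
  (820/111, 0) → W = -82/111
  (0, 820/39) → W = -410/39
  (0, 0) → W = 0

The optimum lies where -11.1p - 3.9q = -82 and p = 0.
Solving simultaneously gives p = 0, q = 820/39.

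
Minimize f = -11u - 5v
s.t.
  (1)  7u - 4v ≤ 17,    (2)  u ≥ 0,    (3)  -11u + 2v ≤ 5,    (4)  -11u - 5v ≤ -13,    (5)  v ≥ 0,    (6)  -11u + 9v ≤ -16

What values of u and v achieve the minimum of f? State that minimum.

u = 89/19, v = 75/19, minimum f = -1354/19

Corner points and f = -11u - 5v:
  (17/7, 0) → f = -187/7
  (89/19, 75/19) → f = -1354/19
  (16/11, 0) → f = -16

The optimum lies where 7u - 4v = 17 and -11u + 9v = -16.
Solving simultaneously gives u = 89/19, v = 75/19.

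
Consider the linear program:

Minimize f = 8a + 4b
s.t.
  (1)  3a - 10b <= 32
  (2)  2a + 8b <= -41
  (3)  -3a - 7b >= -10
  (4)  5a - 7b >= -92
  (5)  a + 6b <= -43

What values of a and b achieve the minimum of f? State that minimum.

Corner points and f = 8a + 4b:
  (-1144/29, -436/29) → f = -10896/29
  (-17/2, -23/4) → f = -91
  (-853/37, -123/37) → f = -7316/37

The binding constraints are 3a - 10b = 32 and 5a - 7b = -92.
Solving simultaneously gives a = -1144/29, b = -436/29.

a = -1144/29, b = -436/29, minimum f = -10896/29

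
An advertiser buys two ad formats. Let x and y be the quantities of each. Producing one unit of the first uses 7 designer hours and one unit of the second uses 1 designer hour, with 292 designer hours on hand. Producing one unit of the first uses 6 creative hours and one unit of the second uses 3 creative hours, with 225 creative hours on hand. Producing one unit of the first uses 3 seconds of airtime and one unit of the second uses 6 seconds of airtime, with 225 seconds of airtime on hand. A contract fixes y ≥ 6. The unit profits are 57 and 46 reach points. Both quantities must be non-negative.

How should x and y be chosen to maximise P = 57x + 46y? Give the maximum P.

Extreme points and P = 57x + 46y:
  (0, 75/2) → P = 1725
  (0, 6) → P = 276
  (25, 25) → P = 2575
  (69/2, 6) → P = 4485/2

The optimum lies where 6x + 3y = 225 and 3x + 6y = 225.
Solving simultaneously gives x = 25, y = 25.

x = 25, y = 25, maximum P = 2575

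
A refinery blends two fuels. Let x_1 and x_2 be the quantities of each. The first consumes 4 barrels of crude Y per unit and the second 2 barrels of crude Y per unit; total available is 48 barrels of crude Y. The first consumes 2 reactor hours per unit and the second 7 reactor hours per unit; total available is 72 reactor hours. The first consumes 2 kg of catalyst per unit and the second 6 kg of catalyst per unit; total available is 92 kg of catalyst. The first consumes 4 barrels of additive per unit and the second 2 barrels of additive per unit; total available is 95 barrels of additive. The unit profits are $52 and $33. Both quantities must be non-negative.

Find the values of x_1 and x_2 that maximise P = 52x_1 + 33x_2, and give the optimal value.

The binding constraints are 4x_1 + 2x_2 = 48 and 2x_1 + 7x_2 = 72.
Solving simultaneously gives x_1 = 8, x_2 = 8.

x_1 = 8, x_2 = 8, maximum P = 680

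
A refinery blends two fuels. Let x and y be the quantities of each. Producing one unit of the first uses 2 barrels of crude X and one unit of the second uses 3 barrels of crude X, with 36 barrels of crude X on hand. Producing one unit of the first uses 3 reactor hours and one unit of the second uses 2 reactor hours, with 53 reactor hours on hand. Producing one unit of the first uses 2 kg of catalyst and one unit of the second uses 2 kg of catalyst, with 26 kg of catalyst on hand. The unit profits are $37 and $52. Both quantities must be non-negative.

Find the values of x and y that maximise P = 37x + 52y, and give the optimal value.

At the optimal vertex, 2x + 3y = 36 and 2x + 2y = 26.
Solving simultaneously gives x = 3, y = 10.

x = 3, y = 10, maximum P = 631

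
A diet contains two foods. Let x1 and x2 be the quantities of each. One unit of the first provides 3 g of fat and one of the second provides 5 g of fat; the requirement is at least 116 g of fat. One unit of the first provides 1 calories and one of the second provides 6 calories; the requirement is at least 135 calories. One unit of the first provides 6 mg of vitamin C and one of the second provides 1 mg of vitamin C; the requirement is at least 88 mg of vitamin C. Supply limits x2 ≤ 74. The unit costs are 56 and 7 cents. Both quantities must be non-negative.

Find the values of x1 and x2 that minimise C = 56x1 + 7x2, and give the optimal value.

x1 = 7/3, x2 = 74, minimum C = 1946/3

Feasible corners and C = 56x1 + 7x2:
  (135, 0) → C = 7560
  (393/35, 722/35) → C = 3866/5
  (7/3, 74) → C = 1946/3
The feasible region is unbounded (it extends along (1, 0)), but C strictly increases along every unbounded feasible direction, so there is no improving ray and the minimum is attained at a vertex.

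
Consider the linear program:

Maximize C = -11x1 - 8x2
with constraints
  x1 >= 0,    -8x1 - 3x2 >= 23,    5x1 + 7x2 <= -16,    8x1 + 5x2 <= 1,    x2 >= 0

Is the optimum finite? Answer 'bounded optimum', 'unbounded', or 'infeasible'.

infeasible

The boundaries x1 = 0 and -8x1 - 3x2 = 23 meet at (0, -23/3), but that point violates x2 ≥ 0. Every candidate vertex is excluded by some other constraint, so the feasible region is empty.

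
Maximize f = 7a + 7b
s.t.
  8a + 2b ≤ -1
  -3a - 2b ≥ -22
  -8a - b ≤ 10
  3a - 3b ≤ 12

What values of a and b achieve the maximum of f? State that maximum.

Corner points and f = 7a + 7b:
  (-19/8, 9) → f = 371/8
  (7/10, -33/10) → f = -91/5
  (-2/3, -14/3) → f = -112/3

a = -19/8, b = 9, maximum f = 371/8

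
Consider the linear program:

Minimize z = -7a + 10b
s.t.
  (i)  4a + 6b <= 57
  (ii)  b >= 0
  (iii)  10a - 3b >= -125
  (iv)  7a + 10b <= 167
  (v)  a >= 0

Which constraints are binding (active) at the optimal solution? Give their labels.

Extreme points and z = -7a + 10b:
  (57/4, 0) → z = -399/4
  (0, 19/2) → z = 95
  (0, 0) → z = 0

The minimum is at (57/4, 0). Substituting into each constraint, equality holds for (i) and (ii); the remaining constraints have slack.

(i) and (ii)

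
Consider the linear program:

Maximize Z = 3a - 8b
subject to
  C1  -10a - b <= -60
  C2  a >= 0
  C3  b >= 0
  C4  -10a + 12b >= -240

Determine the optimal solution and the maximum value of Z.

Feasible corners and Z = 3a - 8b:
  (0, 60) → Z = -480
  (6, 0) → Z = 18
  (24, 0) → Z = 72
The feasible region is unbounded (it extends along (0, 1), (6, 5)), but Z strictly decreases along every unbounded feasible direction, so there is no improving ray and the maximum is attained at a vertex.

a = 24, b = 0, maximum Z = 72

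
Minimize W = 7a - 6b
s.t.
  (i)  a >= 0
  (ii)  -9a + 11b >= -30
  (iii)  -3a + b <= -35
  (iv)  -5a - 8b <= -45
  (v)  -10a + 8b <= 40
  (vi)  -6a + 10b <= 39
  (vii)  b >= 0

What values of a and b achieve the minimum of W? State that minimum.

a = 389/24, b = 109/8, minimum W = 761/24

Corner points and W = 7a - 6b:
  (355/24, 75/8) → W = 1135/24
  (243/8, 177/8) → W = 639/8
  (389/24, 109/8) → W = 761/24

At the optimal vertex, -3a + b = -35 and -6a + 10b = 39.
Solving simultaneously gives a = 389/24, b = 109/8.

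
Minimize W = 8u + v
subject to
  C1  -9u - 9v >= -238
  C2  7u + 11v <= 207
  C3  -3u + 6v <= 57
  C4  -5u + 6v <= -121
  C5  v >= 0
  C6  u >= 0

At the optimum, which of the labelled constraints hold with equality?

Corner points and W = 8u + v:
  (839/33, 101/99) → W = 20237/99
  (238/9, 0) → W = 1904/9
  (121/5, 0) → W = 968/5

The minimum is at (121/5, 0). Substituting into each constraint, equality holds for C4 and C5; the remaining constraints have slack.

C4 and C5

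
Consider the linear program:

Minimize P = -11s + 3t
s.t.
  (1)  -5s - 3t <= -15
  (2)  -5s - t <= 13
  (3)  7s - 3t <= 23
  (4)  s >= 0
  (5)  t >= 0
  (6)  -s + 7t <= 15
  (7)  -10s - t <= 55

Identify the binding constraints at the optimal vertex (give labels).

(3) and (6)

Corner points and P = -11s + 3t:
  (3, 0) → P = -33
  (30/19, 45/19) → P = -195/19
  (23/7, 0) → P = -253/7
  (103/23, 64/23) → P = -941/23

The minimum is at (103/23, 64/23). Substituting into each constraint, equality holds for (3) and (6); the remaining constraints have slack.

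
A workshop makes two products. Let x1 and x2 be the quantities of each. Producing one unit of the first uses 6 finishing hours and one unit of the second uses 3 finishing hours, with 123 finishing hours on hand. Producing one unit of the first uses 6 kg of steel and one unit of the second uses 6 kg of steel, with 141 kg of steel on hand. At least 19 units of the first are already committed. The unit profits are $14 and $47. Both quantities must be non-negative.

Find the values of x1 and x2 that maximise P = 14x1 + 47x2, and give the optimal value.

Vertices and P = 14x1 + 47x2:
  (41/2, 0) → P = 287
  (19, 0) → P = 266
  (19, 3) → P = 407

At the optimal vertex, 6x1 + 3x2 = 123 and x1 = 19.
Solving simultaneously gives x1 = 19, x2 = 3.

x1 = 19, x2 = 3, maximum P = 407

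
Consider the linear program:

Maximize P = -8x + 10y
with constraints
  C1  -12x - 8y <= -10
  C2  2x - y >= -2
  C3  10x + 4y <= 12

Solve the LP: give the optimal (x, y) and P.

x = 2/9, y = 22/9, maximum P = 68/3

Feasible corners and P = -8x + 10y:
  (-3/14, 11/7) → P = 122/7
  (7/4, -11/8) → P = -111/4
  (2/9, 22/9) → P = 68/3

The binding constraints are 2x - y = -2 and 10x + 4y = 12.
Solving simultaneously gives x = 2/9, y = 22/9.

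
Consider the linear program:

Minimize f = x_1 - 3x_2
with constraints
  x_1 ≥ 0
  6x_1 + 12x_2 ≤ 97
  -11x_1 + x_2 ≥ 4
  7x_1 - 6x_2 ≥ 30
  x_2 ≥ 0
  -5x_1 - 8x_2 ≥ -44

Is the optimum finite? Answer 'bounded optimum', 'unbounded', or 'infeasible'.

The boundaries x_1 = 0 and -11x_1 + x_2 = 4 meet at (0, 4), but that point violates 7x_1 - 6x_2 ≥ 30. Every candidate vertex is excluded by some other constraint, so the feasible region is empty.

infeasible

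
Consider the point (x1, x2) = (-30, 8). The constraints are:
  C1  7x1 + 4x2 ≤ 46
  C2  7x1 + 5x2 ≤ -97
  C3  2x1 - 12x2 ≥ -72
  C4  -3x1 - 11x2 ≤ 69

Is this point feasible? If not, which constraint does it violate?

not feasible — violates C3

Constraint C3: 2x1 - 12x2 = -156, which is not ≥ -72. All other constraints are satisfied.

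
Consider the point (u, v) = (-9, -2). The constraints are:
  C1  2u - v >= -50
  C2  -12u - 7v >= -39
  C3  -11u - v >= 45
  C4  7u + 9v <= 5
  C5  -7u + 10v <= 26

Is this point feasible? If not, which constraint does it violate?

not feasible — violates C5

Constraint C5: -7u + 10v = 43, which is not ≤ 26. All other constraints are satisfied.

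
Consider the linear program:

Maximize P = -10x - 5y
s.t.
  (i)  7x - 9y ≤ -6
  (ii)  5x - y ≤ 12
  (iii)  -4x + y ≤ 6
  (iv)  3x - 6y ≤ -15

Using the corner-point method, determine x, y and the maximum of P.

Corner points and P = -10x - 5y:
  (18, 78) → P = -570
  (29/9, 37/9) → P = -475/9
  (-1, 2) → P = 0

The binding constraints are -4x + y = 6 and 3x - 6y = -15.
Solving simultaneously gives x = -1, y = 2.

x = -1, y = 2, maximum P = 0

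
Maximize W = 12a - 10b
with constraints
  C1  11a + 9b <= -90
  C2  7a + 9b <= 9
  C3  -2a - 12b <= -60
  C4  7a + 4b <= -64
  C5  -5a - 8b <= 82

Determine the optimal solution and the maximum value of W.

a = -270/19, b = 140/19, maximum W = -4640/19

Vertices and W = 12a - 10b:
  (-99/4, 81/4) → W = -999/2
  (-270/19, 140/19) → W = -4640/19
  (-366/11, 116/11) → W = -5552/11
The feasible region is unbounded (it extends along (-9, 7), (-8, 5)), but W strictly decreases along every unbounded feasible direction, so there is no improving ray and the maximum is attained at a vertex.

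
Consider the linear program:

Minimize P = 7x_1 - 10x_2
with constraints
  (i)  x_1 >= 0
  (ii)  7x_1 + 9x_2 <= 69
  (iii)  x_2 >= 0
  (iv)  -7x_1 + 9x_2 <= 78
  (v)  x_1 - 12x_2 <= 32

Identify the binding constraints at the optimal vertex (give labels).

(i) and (ii)

Vertices and P = 7x_1 - 10x_2:
  (0, 23/3) → P = -230/3
  (0, 0) → P = 0
  (69/7, 0) → P = 69

The minimum is at (0, 23/3). Substituting into each constraint, equality holds for (i) and (ii); the remaining constraints have slack.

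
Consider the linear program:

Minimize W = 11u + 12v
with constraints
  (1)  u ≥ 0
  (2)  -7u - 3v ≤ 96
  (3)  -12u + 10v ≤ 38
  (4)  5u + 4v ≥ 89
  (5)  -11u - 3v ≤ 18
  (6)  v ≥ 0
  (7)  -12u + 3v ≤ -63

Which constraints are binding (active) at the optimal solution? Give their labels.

Corner points and W = 11u + 12v:
  (62/7, 101/7) → W = 1894/7
  (89/5, 0) → W = 979/5
  (173/21, 251/21) → W = 4915/21
The feasible region is unbounded (it extends along (1, 0), (5, 6)), but W strictly increases along every unbounded feasible direction, so there is no improving ray and the minimum is attained at a vertex.

The minimum is at (89/5, 0). Substituting into each constraint, equality holds for (4) and (6); the remaining constraints have slack.

(4) and (6)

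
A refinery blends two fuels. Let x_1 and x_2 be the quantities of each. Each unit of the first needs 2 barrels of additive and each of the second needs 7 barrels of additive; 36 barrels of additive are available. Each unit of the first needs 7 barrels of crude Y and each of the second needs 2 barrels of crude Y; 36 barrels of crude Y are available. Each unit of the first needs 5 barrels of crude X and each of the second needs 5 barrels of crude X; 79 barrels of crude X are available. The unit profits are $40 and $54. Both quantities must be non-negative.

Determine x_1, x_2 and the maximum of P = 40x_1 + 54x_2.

Corner points and P = 40x_1 + 54x_2:
  (0, 0) → P = 0
  (0, 36/7) → P = 1944/7
  (36/7, 0) → P = 1440/7
  (4, 4) → P = 376

The binding constraints are 2x_1 + 7x_2 = 36 and 7x_1 + 2x_2 = 36.
Solving simultaneously gives x_1 = 4, x_2 = 4.

x_1 = 4, x_2 = 4, maximum P = 376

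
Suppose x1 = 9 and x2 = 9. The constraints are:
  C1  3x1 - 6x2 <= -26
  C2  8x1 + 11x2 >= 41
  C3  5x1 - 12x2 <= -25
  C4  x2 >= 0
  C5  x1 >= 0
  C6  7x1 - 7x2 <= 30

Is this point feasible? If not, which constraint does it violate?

feasible

C1: -27 ≤ -26 ✓
C2: 171 ≥ 41 ✓
C3: -63 ≤ -25 ✓
C4: 9 ≥ 0 ✓
C5: 9 ≥ 0 ✓
C6: 0 ≤ 30 ✓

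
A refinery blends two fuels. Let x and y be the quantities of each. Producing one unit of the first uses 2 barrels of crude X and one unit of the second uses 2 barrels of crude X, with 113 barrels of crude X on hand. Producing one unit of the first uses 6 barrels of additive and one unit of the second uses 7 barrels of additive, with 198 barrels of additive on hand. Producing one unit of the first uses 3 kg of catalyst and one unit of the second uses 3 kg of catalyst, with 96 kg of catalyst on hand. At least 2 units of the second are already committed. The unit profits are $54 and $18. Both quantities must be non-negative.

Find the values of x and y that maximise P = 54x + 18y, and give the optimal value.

x = 30, y = 2, maximum P = 1656

Vertices and P = 54x + 18y:
  (0, 198/7) → P = 3564/7
  (0, 2) → P = 36
  (26, 6) → P = 1512
  (30, 2) → P = 1656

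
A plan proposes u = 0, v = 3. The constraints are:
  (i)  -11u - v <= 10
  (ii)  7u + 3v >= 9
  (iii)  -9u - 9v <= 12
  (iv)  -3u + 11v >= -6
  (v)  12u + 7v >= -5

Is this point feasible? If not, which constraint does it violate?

feasible

(i): -3 ≤ 10 ✓
(ii): 9 ≥ 9 ✓
(iii): -27 ≤ 12 ✓
(iv): 33 ≥ -6 ✓
(v): 21 ≥ -5 ✓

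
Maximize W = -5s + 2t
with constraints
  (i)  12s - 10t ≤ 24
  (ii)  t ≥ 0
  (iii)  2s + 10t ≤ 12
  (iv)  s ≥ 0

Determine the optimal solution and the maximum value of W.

The binding constraints are 2s + 10t = 12 and s = 0.
Solving simultaneously gives s = 0, t = 6/5.

s = 0, t = 6/5, maximum W = 12/5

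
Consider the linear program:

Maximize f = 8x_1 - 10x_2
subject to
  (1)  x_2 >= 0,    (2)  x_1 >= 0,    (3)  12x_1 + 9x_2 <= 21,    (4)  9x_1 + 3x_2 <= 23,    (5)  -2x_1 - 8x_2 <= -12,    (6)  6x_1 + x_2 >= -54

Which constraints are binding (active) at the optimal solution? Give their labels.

Extreme points and f = 8x_1 - 10x_2:
  (0, 7/3) → f = -70/3
  (0, 3/2) → f = -15
  (10/13, 17/13) → f = -90/13

The maximum is at (10/13, 17/13). Substituting into each constraint, equality holds for (3) and (5); the remaining constraints have slack.

(3) and (5)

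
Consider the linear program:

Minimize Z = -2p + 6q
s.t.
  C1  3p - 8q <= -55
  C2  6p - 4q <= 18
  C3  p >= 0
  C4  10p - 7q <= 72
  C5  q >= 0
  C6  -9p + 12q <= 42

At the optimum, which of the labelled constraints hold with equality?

Corner points and Z = -2p + 6q:
  (91/9, 32/3) → Z = 394/9
  (9, 41/4) → Z = 87/2
  (32/3, 23/2) → Z = 143/3

The minimum is at (9, 41/4). Substituting into each constraint, equality holds for C1 and C6; the remaining constraints have slack.

C1 and C6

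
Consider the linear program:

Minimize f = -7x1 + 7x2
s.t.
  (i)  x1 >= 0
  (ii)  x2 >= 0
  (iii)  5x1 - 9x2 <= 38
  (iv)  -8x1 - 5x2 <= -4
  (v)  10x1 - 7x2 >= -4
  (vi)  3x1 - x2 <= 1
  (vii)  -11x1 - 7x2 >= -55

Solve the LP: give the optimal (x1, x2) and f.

x1 = 9/23, x2 = 4/23, minimum f = -35/23

Corner points and f = -7x1 + 7x2:
  (4/53, 36/53) → f = 224/53
  (9/23, 4/23) → f = -35/23
  (1, 2) → f = 7

The binding constraints are -8x1 - 5x2 = -4 and 3x1 - x2 = 1.
Solving simultaneously gives x1 = 9/23, x2 = 4/23.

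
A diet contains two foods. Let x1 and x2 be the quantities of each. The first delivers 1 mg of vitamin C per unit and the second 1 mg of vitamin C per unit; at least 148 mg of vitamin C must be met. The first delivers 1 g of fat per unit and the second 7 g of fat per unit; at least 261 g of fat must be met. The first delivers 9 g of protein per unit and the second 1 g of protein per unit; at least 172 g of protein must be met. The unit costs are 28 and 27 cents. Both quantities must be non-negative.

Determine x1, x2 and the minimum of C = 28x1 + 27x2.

x1 = 3, x2 = 145, minimum C = 3999

Feasible corners and C = 28x1 + 27x2:
  (0, 172) → C = 4644
  (261, 0) → C = 7308
  (775/6, 113/6) → C = 24751/6
  (3, 145) → C = 3999
The feasible region is unbounded (it extends along (0, 1), (1, 0)), but C strictly increases along every unbounded feasible direction, so there is no improving ray and the minimum is attained at a vertex.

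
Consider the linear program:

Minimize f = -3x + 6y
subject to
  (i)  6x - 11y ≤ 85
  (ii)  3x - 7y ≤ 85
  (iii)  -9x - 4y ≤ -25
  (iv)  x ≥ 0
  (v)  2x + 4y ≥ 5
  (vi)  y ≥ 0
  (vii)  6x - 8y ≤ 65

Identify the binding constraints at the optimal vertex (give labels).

(vi) and (vii)

Corner points and f = -3x + 6y:
  (0, 25/4) → f = 75/2
  (25/9, 0) → f = -25/3
  (65/6, 0) → f = -65/2
The feasible region is unbounded (it extends along (0, 1), (4, 3)), but f strictly increases along every unbounded feasible direction, so there is no improving ray and the minimum is attained at a vertex.

The minimum is at (65/6, 0). Substituting into each constraint, equality holds for (vi) and (vii); the remaining constraints have slack.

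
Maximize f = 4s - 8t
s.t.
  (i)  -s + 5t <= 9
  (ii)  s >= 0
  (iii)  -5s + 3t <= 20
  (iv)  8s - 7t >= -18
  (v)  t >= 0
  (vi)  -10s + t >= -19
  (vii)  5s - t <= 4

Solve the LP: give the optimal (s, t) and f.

Extreme points and f = 4s - 8t:
  (0, 9/5) → f = -72/5
  (29/24, 49/24) → f = -23/2
  (0, 0) → f = 0
  (4/5, 0) → f = 16/5

The optimum lies where t = 0 and 5s - t = 4.
Solving simultaneously gives s = 4/5, t = 0.

s = 4/5, t = 0, maximum f = 16/5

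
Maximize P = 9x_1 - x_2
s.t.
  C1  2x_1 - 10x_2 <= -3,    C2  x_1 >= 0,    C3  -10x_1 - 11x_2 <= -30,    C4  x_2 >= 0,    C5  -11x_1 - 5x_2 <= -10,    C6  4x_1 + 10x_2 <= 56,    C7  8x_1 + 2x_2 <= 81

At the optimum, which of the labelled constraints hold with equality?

Extreme points and P = 9x_1 - x_2:
  (267/122, 45/61) → P = 2313/122
  (53/6, 31/15) → P = 2323/30
  (0, 30/11) → P = -30/11
  (0, 28/5) → P = -28/5

The maximum is at (53/6, 31/15). Substituting into each constraint, equality holds for C1 and C6; the remaining constraints have slack.

C1 and C6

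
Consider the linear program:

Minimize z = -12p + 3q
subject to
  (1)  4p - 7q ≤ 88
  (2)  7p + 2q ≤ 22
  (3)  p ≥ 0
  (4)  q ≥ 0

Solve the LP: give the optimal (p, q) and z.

p = 22/7, q = 0, minimum z = -264/7

Feasible corners and z = -12p + 3q:
  (0, 11) → z = 33
  (22/7, 0) → z = -264/7
  (0, 0) → z = 0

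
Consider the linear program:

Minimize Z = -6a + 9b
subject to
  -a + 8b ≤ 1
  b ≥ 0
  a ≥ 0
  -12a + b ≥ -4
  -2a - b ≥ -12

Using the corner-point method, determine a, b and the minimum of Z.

Extreme points and Z = -6a + 9b:
  (0, 1/8) → Z = 9/8
  (33/95, 16/95) → Z = -54/95
  (0, 0) → Z = 0
  (1/3, 0) → Z = -2

At the optimal vertex, b = 0 and -12a + b = -4.
Solving simultaneously gives a = 1/3, b = 0.

a = 1/3, b = 0, minimum Z = -2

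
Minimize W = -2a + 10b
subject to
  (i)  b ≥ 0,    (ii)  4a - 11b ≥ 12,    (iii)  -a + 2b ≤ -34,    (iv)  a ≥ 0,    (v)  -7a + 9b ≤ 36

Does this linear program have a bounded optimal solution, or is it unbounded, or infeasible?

From the feasible point (34, 0), moving in the direction (1, 0) keeps every constraint satisfied while W decreases without bound.

unbounded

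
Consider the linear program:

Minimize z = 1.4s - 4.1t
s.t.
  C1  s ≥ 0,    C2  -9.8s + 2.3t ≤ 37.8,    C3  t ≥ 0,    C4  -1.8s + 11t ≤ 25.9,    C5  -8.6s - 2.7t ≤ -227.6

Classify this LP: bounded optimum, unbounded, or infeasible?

Feasible corners and z = 1.4s - 4.1t:
  (1138/43, 0) → z = 7966/215
  (243367/9946, 31621/4973) → z = 203554/24865
The feasible region has finitely many vertices and no improving ray; the minimum is 203554/24865 at (243367/9946, 31621/4973).

bounded optimum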